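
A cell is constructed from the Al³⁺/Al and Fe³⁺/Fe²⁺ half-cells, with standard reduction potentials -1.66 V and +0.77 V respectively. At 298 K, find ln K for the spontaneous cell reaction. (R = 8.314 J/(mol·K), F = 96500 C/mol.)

ln K = 283.9

E°_cell = +0.77 − (-1.66) = 2.43 V, with n = 3 electrons transferred.
At equilibrium E = 0, so the Nernst equation gives ln K = nFE°/RT = (3)(96500)(2.43)/((8.314)(298)) = 283.94.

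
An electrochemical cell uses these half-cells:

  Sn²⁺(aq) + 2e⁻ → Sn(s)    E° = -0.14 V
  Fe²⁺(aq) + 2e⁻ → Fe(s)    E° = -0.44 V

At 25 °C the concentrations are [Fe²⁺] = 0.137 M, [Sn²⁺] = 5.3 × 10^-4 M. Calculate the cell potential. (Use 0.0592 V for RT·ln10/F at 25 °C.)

The Sn²⁺/Sn couple has the higher reduction potential and acts as the cathode, so E°_cell = -0.14 − (-0.44) = 0.30 V.
Balancing electrons gives n = 2; the reaction quotient is Q = [Fe²⁺]/[Sn²⁺] = 258.
At 25 °C, E = E° − (0.0592/n) log Q = 0.30 − (0.0592/2)(2.412) = 0.300 − 0.071 = 0.229 V.

0.229 V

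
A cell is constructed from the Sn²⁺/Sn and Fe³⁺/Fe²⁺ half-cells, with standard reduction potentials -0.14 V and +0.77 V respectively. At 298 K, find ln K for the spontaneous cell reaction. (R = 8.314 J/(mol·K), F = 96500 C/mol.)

E°_cell = +0.77 − (-0.14) = 0.91 V, with n = 2 electrons transferred.
At equilibrium E = 0, so the Nernst equation gives ln K = nFE°/RT = (2)(96500)(0.91)/((8.314)(298)) = 70.89.

ln K = 70.9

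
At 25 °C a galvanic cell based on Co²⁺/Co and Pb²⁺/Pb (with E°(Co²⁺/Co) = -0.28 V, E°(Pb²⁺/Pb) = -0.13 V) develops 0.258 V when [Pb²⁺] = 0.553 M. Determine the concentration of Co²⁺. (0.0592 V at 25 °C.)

From the Nernst equation, log Q = n(E° − E)/0.0592 = 2(0.15 − 0.258)/0.0592 = -3.649, so Q = 2.25 × 10^-4.
With Q = [Co²⁺]/[Pb²⁺] and the known concentrations, [Co²⁺] in the numerator gives [Co²⁺] = 1.2 × 10^-4 M.

1.2 × 10^-4 M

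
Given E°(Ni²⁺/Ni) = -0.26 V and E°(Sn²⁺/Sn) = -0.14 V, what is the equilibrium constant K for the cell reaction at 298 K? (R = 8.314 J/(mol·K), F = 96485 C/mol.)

1.1 × 10^4

E°_cell = -0.14 − (-0.26) = 0.12 V, with n = 2 electrons transferred.
At equilibrium E = 0, so the Nernst equation gives ln K = nFE°/RT = (2)(96485)(0.12)/((8.314)(298)) = 9.35.
K = e^9.35 = 1.1 × 10^4.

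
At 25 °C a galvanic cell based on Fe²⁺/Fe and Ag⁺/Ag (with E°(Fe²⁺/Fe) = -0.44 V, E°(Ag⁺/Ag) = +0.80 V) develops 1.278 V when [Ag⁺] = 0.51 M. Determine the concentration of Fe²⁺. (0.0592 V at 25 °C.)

From the Nernst equation, log Q = n(E° − E)/0.0592 = 2(1.24 − 1.278)/0.0592 = -1.284, so Q = 0.0520.
With Q = [Fe²⁺]/[Ag⁺]^2 and the known concentrations, [Fe²⁺] in the numerator gives [Fe²⁺] = 0.014 M.

0.014 M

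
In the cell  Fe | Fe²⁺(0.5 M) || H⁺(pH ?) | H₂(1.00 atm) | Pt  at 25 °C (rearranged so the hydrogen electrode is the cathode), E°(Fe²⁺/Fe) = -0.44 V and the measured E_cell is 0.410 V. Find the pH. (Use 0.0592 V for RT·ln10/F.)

pH = 0.66

E°_cell = 0.44 V and n = 2.
log Q = n(E° − E)/0.0592 = 2×(0.44 − 0.410)/0.0592 = 1.014.
With Q = [Fe²⁺]·P(H₂) / [H⁺]^2, solving for [H⁺] gives log[H⁺] = -0.657, so pH = 0.66.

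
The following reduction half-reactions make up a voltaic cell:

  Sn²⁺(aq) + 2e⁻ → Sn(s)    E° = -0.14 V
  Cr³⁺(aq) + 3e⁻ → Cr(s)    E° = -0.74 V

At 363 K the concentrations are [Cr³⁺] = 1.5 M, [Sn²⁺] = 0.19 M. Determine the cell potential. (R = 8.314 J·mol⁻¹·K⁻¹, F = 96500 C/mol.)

The Sn²⁺/Sn couple has the higher reduction potential and acts as the cathode, so E°_cell = -0.14 − (-0.74) = 0.60 V.
Balancing electrons gives n = 6; the reaction quotient is Q = [Cr³⁺]^2/[Sn²⁺]^3 = 328.
E = E° − (RT/nF) ln Q = 0.60 − (8.314×363)/(6×96500) × (5.793) = 0.600 − 0.030 = 0.570 V.

0.570 V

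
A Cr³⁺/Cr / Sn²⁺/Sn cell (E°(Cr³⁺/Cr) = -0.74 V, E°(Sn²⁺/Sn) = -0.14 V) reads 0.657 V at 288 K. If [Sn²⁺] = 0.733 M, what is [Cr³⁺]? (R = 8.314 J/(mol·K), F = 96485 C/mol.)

6.4 × 10^-4 M

From the Nernst equation, ln Q = nF(E° − E)/RT = 6×96485×(0.60 − 0.657)/(8.314×288) = -13.781, so Q = 1.04 × 10^-6.
With Q = [Cr³⁺]^2/[Sn²⁺]^3 and the known concentrations, [Cr³⁺]^2 in the numerator gives [Cr³⁺] = 6.4 × 10^-4 M.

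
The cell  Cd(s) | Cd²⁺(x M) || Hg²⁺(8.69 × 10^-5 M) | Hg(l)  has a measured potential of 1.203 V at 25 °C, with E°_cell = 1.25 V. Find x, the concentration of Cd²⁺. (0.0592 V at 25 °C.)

0.0034 M

From the Nernst equation, log Q = n(E° − E)/0.0592 = 2(1.25 − 1.203)/0.0592 = 1.588, so Q = 38.7.
With Q = [Cd²⁺]/[Hg²⁺] and the known concentrations, [Cd²⁺] in the numerator gives [Cd²⁺] = 0.0034 M.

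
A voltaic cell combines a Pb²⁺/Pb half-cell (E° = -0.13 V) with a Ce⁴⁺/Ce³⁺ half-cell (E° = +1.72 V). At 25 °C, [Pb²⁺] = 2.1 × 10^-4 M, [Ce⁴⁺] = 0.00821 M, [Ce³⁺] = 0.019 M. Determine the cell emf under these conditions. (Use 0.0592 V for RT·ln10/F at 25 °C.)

The Ce⁴⁺/Ce³⁺ couple has the higher reduction potential and acts as the cathode, so E°_cell = +1.72 − (-0.13) = 1.85 V.
Balancing electrons gives n = 2; the reaction quotient is Q = [Pb²⁺]·[Ce³⁺]^2/[Ce⁴⁺]^2 = 0.00112.
At 25 °C, E = E° − (0.0592/n) log Q = 1.85 − (0.0592/2)(-2.949) = 1.850 + 0.087 = 1.937 V.

1.94 V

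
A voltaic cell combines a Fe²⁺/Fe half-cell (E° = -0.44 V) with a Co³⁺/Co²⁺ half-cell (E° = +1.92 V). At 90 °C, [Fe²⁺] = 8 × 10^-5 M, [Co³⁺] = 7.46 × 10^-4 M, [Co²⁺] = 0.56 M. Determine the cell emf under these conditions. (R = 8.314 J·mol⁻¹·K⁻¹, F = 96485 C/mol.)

2.30 V

The Co³⁺/Co²⁺ couple has the higher reduction potential and acts as the cathode, so E°_cell = +1.92 − (-0.44) = 2.36 V.
Balancing electrons gives n = 2; the reaction quotient is Q = [Fe²⁺]·[Co²⁺]^2/[Co³⁺]^2 = 45.1.
E = E° − (RT/nF) ln Q = 2.36 − (8.314×363)/(2×96485) × (3.808) = 2.360 − 0.060 = 2.300 V.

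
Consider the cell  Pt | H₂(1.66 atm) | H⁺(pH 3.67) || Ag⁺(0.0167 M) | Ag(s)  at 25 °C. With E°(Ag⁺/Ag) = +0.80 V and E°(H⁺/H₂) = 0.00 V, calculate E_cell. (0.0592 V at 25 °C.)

0.92 V

The Ag⁺/Ag couple is the cathode, so E°_cell = 0.80 V; n = 2.
[H⁺] = 10^(−3.67) = 2.1 × 10^-4 M, and Q = [H⁺]^2 / ([Ag⁺]^2·P(H₂)) = 9.87 × 10^-5.
E = E° − (0.0592/2) log Q = 0.80 − (0.0592/2)(-4.006) = 0.919 V.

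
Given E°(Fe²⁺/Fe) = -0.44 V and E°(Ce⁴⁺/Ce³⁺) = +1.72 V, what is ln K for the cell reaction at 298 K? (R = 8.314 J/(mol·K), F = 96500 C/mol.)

E°_cell = +1.72 − (-0.44) = 2.16 V, with n = 2 electrons transferred.
At equilibrium E = 0, so the Nernst equation gives ln K = nFE°/RT = (2)(96500)(2.16)/((8.314)(298)) = 168.26.

ln K = 168.3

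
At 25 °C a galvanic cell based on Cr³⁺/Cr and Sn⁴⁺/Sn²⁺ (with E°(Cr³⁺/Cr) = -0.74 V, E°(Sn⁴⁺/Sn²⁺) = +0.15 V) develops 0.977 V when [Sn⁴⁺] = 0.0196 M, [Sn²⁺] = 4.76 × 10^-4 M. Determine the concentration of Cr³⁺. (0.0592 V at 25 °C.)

From the Nernst equation, log Q = n(E° − E)/0.0592 = 6(0.89 − 0.977)/0.0592 = -8.818, so Q = 1.52 × 10^-9.
With Q = [Cr³⁺]^2·[Sn²⁺]^3/[Sn⁴⁺]^3 and the known concentrations, [Cr³⁺]^2 in the numerator gives [Cr³⁺] = 0.01 M.

0.01 M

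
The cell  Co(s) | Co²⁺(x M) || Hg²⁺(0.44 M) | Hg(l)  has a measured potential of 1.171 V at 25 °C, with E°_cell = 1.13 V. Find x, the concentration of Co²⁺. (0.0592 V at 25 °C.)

0.018 M

From the Nernst equation, log Q = n(E° − E)/0.0592 = 2(1.13 − 1.171)/0.0592 = -1.385, so Q = 0.0412.
With Q = [Co²⁺]/[Hg²⁺] and the known concentrations, [Co²⁺] in the numerator gives [Co²⁺] = 0.018 M.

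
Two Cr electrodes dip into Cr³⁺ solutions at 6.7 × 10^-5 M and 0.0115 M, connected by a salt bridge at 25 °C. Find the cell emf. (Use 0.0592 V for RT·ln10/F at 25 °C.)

Both half-cells are Cr³⁺/Cr, so E°_cell = 0. The concentrated side is the cathode; the cell reaction moves Cr³⁺ from high to low concentration with n = 3.
Q = [Cr³⁺]_dilute/[Cr³⁺]_conc = 6.7 × 10^-5/0.0115 = 0.00583.
E = 0 − (0.0592/3) log Q = −(0.0592/3)(-2.235) = 0.0441 V.

0.044 V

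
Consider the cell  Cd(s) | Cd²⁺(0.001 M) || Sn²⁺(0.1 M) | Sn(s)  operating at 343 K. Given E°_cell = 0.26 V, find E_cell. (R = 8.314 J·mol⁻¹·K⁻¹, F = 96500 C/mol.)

0.328 V

Balancing electrons gives n = 2; the reaction quotient is Q = [Cd²⁺]/[Sn²⁺] = 0.0100.
E = E° − (RT/nF) ln Q = 0.26 − (8.314×343)/(2×96500) × (-4.605) = 0.260 + 0.068 = 0.328 V.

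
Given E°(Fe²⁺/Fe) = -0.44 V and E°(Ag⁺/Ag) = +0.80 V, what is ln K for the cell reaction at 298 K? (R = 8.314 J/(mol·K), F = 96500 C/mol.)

ln K = 96.6

E°_cell = +0.80 − (-0.44) = 1.24 V, with n = 2 electrons transferred.
At equilibrium E = 0, so the Nernst equation gives ln K = nFE°/RT = (2)(96500)(1.24)/((8.314)(298)) = 96.59.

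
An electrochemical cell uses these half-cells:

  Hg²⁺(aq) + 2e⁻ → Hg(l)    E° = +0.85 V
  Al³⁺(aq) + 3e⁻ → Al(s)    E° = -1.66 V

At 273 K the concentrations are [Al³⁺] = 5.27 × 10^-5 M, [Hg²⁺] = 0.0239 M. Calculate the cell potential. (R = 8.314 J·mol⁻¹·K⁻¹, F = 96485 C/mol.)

2.54 V

The Hg²⁺/Hg couple has the higher reduction potential and acts as the cathode, so E°_cell = +0.85 − (-1.66) = 2.51 V.
Balancing electrons gives n = 6; the reaction quotient is Q = [Al³⁺]^2/[Hg²⁺]^3 = 2.03 × 10^-4.
E = E° − (RT/nF) ln Q = 2.51 − (8.314×273)/(6×96485) × (-8.500) = 2.510 + 0.033 = 2.543 V.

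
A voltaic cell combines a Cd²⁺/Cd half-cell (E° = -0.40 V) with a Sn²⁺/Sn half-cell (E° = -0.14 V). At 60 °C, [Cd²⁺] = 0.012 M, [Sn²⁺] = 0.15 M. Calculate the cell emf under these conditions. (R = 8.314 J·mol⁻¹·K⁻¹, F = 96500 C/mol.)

The Sn²⁺/Sn couple has the higher reduction potential and acts as the cathode, so E°_cell = -0.14 − (-0.40) = 0.26 V.
Balancing electrons gives n = 2; the reaction quotient is Q = [Cd²⁺]/[Sn²⁺] = 0.0800.
E = E° − (RT/nF) ln Q = 0.26 − (8.314×333)/(2×96500) × (-2.526) = 0.260 + 0.036 = 0.296 V.

0.296 V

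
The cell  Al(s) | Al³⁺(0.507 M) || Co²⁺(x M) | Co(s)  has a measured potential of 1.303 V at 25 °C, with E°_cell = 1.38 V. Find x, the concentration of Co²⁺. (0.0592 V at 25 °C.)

0.0016 M

From the Nernst equation, log Q = n(E° − E)/0.0592 = 6(1.38 − 1.303)/0.0592 = 7.804, so Q = 6.37 × 10^7.
With Q = [Al³⁺]^2/[Co²⁺]^3 and the known concentrations, [Co²⁺]^3 in the denominator gives [Co²⁺] = 0.0016 M.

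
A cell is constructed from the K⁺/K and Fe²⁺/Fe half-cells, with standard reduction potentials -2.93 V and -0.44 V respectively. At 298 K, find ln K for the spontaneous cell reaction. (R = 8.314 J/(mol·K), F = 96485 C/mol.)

ln K = 193.9

E°_cell = -0.44 − (-2.93) = 2.49 V, with n = 2 electrons transferred.
At equilibrium E = 0, so the Nernst equation gives ln K = nFE°/RT = (2)(96485)(2.49)/((8.314)(298)) = 193.94.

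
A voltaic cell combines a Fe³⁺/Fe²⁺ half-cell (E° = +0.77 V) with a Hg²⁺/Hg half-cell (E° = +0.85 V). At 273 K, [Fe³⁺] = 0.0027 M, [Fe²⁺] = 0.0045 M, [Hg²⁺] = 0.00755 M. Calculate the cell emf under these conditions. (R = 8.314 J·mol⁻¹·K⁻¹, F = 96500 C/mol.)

The Hg²⁺/Hg couple has the higher reduction potential and acts as the cathode, so E°_cell = +0.85 − (+0.77) = 0.08 V.
Balancing electrons gives n = 2; the reaction quotient is Q = [Fe³⁺]^2/([Fe²⁺]^2·[Hg²⁺]) = 47.7.
E = E° − (RT/nF) ln Q = 0.08 − (8.314×273)/(2×96500) × (3.865) = 0.080 − 0.045 = 0.035 V.

0.035 V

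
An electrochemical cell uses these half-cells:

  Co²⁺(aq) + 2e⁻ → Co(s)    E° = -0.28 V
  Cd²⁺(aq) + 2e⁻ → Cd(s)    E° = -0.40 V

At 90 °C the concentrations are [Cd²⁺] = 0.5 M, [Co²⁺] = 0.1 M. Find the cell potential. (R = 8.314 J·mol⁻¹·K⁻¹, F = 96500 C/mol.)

The Co²⁺/Co couple has the higher reduction potential and acts as the cathode, so E°_cell = -0.28 − (-0.40) = 0.12 V.
Balancing electrons gives n = 2; the reaction quotient is Q = [Cd²⁺]/[Co²⁺] = 5.00.
E = E° − (RT/nF) ln Q = 0.12 − (8.314×363)/(2×96500) × (1.609) = 0.120 − 0.025 = 0.095 V.

0.095 V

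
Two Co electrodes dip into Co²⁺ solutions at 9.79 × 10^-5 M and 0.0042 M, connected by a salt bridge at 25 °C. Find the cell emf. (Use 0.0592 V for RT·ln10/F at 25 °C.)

Both half-cells are Co²⁺/Co, so E°_cell = 0. The concentrated side is the cathode; the cell reaction moves Co²⁺ from high to low concentration with n = 2.
Q = [Co²⁺]_dilute/[Co²⁺]_conc = 9.79 × 10^-5/0.0042 = 0.0233.
E = 0 − (0.0592/2) log Q = −(0.0592/2)(-1.632) = 0.0483 V.

0.048 V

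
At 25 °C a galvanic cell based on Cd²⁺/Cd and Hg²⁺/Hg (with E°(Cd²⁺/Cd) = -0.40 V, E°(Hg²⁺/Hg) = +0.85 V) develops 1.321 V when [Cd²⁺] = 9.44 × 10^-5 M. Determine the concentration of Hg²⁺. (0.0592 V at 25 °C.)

From the Nernst equation, log Q = n(E° − E)/0.0592 = 2(1.25 − 1.321)/0.0592 = -2.399, so Q = 0.00399.
With Q = [Cd²⁺]/[Hg²⁺] and the known concentrations, [Hg²⁺] in the denominator gives [Hg²⁺] = 0.024 M.

0.024 M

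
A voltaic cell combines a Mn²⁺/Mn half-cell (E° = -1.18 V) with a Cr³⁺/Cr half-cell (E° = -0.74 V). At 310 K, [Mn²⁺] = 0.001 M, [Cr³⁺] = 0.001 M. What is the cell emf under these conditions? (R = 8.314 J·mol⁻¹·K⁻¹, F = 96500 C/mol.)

The Cr³⁺/Cr couple has the higher reduction potential and acts as the cathode, so E°_cell = -0.74 − (-1.18) = 0.44 V.
Balancing electrons gives n = 6; the reaction quotient is Q = [Mn²⁺]^3/[Cr³⁺]^2 = 0.00100.
E = E° − (RT/nF) ln Q = 0.44 − (8.314×310)/(6×96500) × (-6.908) = 0.440 + 0.031 = 0.471 V.

0.471 V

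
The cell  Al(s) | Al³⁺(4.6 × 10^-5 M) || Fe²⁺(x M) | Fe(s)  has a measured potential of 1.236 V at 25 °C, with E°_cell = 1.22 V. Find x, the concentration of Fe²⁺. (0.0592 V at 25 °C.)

0.0045 M

From the Nernst equation, log Q = n(E° − E)/0.0592 = 6(1.22 − 1.236)/0.0592 = -1.622, so Q = 0.0239.
With Q = [Al³⁺]^2/[Fe²⁺]^3 and the known concentrations, [Fe²⁺]^3 in the denominator gives [Fe²⁺] = 0.0045 M.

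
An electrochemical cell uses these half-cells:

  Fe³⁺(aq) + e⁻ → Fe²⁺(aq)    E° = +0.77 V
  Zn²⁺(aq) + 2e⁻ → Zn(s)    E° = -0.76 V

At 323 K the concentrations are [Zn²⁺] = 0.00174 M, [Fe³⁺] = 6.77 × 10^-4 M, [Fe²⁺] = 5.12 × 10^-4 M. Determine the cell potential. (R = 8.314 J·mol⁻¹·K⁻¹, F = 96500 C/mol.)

1.63 V

The Fe³⁺/Fe²⁺ couple has the higher reduction potential and acts as the cathode, so E°_cell = +0.77 − (-0.76) = 1.53 V.
Balancing electrons gives n = 2; the reaction quotient is Q = [Zn²⁺]·[Fe²⁺]^2/[Fe³⁺]^2 = 9.95 × 10^-4.
E = E° − (RT/nF) ln Q = 1.53 − (8.314×323)/(2×96500) × (-6.913) = 1.530 + 0.096 = 1.626 V.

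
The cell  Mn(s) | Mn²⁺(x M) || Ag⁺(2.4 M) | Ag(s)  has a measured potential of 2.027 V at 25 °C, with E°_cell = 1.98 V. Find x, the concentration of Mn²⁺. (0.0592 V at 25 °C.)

From the Nernst equation, log Q = n(E° − E)/0.0592 = 2(1.98 − 2.027)/0.0592 = -1.588, so Q = 0.0258.
With Q = [Mn²⁺]/[Ag⁺]^2 and the known concentrations, [Mn²⁺] in the numerator gives [Mn²⁺] = 0.15 M.

0.15 M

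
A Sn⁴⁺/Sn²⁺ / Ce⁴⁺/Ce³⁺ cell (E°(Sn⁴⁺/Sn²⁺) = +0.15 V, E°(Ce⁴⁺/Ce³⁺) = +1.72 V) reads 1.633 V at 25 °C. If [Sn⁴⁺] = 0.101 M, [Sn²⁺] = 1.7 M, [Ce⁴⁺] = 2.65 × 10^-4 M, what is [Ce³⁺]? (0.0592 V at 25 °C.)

From the Nernst equation, log Q = n(E° − E)/0.0592 = 2(1.57 − 1.633)/0.0592 = -2.128, so Q = 0.00744.
With Q = [Sn⁴⁺]·[Ce³⁺]^2/([Sn²⁺]·[Ce⁴⁺]^2) and the known concentrations, [Ce³⁺]^2 in the numerator gives [Ce³⁺] = 9.4 × 10^-5 M.

9.4 × 10^-5 M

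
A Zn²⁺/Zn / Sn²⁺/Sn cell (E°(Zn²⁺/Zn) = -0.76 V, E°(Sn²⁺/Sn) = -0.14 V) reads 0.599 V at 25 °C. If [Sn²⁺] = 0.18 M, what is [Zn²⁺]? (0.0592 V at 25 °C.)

0.92 M

From the Nernst equation, log Q = n(E° − E)/0.0592 = 2(0.62 − 0.599)/0.0592 = 0.709, so Q = 5.12.
With Q = [Zn²⁺]/[Sn²⁺] and the known concentrations, [Zn²⁺] in the numerator gives [Zn²⁺] = 0.92 M.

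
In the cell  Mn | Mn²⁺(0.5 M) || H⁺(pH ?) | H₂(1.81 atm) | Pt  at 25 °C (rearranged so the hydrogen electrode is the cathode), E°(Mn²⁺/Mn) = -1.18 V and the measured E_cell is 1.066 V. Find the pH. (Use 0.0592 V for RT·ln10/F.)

E°_cell = 1.18 V and n = 2.
log Q = n(E° − E)/0.0592 = 2×(1.18 − 1.066)/0.0592 = 3.851.
With Q = [Mn²⁺]·P(H₂) / [H⁺]^2, solving for [H⁺] gives log[H⁺] = -1.947, so pH = 1.95.

pH = 1.95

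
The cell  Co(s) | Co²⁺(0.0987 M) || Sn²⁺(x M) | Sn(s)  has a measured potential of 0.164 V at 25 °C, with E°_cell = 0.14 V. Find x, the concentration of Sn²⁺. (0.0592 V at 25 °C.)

From the Nernst equation, log Q = n(E° − E)/0.0592 = 2(0.14 − 0.164)/0.0592 = -0.811, so Q = 0.155.
With Q = [Co²⁺]/[Sn²⁺] and the known concentrations, [Sn²⁺] in the denominator gives [Sn²⁺] = 0.64 M.

0.64 M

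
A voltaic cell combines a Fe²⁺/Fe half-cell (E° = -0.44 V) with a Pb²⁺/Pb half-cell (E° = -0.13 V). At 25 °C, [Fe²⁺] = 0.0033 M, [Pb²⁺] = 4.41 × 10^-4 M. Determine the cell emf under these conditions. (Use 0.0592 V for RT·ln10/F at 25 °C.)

The Pb²⁺/Pb couple has the higher reduction potential and acts as the cathode, so E°_cell = -0.13 − (-0.44) = 0.31 V.
Balancing electrons gives n = 2; the reaction quotient is Q = [Fe²⁺]/[Pb²⁺] = 7.48.
At 25 °C, E = E° − (0.0592/n) log Q = 0.31 − (0.0592/2)(0.874) = 0.310 − 0.026 = 0.284 V.

0.284 V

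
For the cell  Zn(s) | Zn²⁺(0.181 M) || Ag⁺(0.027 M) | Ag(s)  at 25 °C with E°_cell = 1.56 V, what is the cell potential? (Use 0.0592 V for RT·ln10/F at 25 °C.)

Balancing electrons gives n = 2; the reaction quotient is Q = [Zn²⁺]/[Ag⁺]^2 = 248.
At 25 °C, E = E° − (0.0592/n) log Q = 1.56 − (0.0592/2)(2.395) = 1.560 − 0.071 = 1.489 V.

1.49 V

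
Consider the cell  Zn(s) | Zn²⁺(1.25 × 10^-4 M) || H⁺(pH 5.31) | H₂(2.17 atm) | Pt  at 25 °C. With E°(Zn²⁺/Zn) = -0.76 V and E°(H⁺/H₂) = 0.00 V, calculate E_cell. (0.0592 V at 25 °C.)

The hydrogen couple is the cathode, so E°_cell = 0.76 V; n = 2.
[H⁺] = 10^(−5.31) = 4.9 × 10^-6 M, and Q = [Zn²⁺]·P(H₂) / [H⁺]^2 = 1.13 × 10^7.
E = E° − (0.0592/2) log Q = 0.76 − (0.0592/2)(7.053) = 0.551 V.

0.55 V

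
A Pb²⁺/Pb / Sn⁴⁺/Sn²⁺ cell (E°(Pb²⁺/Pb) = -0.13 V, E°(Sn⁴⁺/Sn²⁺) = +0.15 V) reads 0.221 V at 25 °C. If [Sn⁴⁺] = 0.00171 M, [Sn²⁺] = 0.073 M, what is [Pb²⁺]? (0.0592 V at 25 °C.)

From the Nernst equation, log Q = n(E° − E)/0.0592 = 2(0.28 − 0.221)/0.0592 = 1.993, so Q = 98.5.
With Q = [Pb²⁺]·[Sn²⁺]/[Sn⁴⁺] and the known concentrations, [Pb²⁺] in the numerator gives [Pb²⁺] = 2.3 M.

2.3 M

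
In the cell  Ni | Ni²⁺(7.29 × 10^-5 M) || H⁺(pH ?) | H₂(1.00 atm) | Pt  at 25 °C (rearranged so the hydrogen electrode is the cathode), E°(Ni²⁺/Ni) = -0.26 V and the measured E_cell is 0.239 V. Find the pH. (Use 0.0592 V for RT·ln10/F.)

pH = 2.42

E°_cell = 0.26 V and n = 2.
log Q = n(E° − E)/0.0592 = 2×(0.26 − 0.239)/0.0592 = 0.709.
With Q = [Ni²⁺]·P(H₂) / [H⁺]^2, solving for [H⁺] gives log[H⁺] = -2.423, so pH = 2.42.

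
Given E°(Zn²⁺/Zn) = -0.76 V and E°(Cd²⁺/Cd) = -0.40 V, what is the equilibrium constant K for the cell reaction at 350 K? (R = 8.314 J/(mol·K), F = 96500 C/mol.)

2.3 × 10^10

E°_cell = -0.40 − (-0.76) = 0.36 V, with n = 2 electrons transferred.
At equilibrium E = 0, so the Nernst equation gives ln K = nFE°/RT = (2)(96500)(0.36)/((8.314)(350)) = 23.88.
K = e^23.88 = 2.3 × 10^10.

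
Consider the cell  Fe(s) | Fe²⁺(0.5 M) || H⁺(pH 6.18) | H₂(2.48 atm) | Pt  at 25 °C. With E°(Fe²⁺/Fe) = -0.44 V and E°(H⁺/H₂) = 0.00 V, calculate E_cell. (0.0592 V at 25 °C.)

0.071 V

The hydrogen couple is the cathode, so E°_cell = 0.44 V; n = 2.
[H⁺] = 10^(−6.18) = 6.6 × 10^-7 M, and Q = [Fe²⁺]·P(H₂) / [H⁺]^2 = 2.84 × 10^12.
E = E° − (0.0592/2) log Q = 0.44 − (0.0592/2)(12.453) = 0.071 V.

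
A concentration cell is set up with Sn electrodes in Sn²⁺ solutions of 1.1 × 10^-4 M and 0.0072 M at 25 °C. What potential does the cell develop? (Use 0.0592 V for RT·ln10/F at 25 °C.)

Both half-cells are Sn²⁺/Sn, so E°_cell = 0. The concentrated side is the cathode; the cell reaction moves Sn²⁺ from high to low concentration with n = 2.
Q = [Sn²⁺]_dilute/[Sn²⁺]_conc = 1.1 × 10^-4/0.0072 = 0.0153.
E = 0 − (0.0592/2) log Q = −(0.0592/2)(-1.816) = 0.0538 V.

0.054 V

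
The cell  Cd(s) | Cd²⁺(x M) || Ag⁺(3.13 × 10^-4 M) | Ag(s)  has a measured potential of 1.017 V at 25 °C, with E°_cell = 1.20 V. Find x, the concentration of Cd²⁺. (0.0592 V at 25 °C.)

0.15 M

From the Nernst equation, log Q = n(E° − E)/0.0592 = 2(1.20 − 1.017)/0.0592 = 6.182, so Q = 1.52 × 10^6.
With Q = [Cd²⁺]/[Ag⁺]^2 and the known concentrations, [Cd²⁺] in the numerator gives [Cd²⁺] = 0.15 M.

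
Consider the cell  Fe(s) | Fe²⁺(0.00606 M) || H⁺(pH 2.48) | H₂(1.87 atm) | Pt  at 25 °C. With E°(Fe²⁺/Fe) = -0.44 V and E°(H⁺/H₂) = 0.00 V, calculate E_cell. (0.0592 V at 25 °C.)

0.35 V

The hydrogen couple is the cathode, so E°_cell = 0.44 V; n = 2.
[H⁺] = 10^(−2.48) = 0.0033 M, and Q = [Fe²⁺]·P(H₂) / [H⁺]^2 = 1030.
E = E° − (0.0592/2) log Q = 0.44 − (0.0592/2)(3.014) = 0.351 V.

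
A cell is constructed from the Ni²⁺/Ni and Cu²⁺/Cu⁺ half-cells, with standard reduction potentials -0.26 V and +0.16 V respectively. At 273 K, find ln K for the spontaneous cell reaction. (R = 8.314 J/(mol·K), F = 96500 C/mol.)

E°_cell = +0.16 − (-0.26) = 0.42 V, with n = 2 electrons transferred.
At equilibrium E = 0, so the Nernst equation gives ln K = nFE°/RT = (2)(96500)(0.42)/((8.314)(273)) = 35.71.

ln K = 35.7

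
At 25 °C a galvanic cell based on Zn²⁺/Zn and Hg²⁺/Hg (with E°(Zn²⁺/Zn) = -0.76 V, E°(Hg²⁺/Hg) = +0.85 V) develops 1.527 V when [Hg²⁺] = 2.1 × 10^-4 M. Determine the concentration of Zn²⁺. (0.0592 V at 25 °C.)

0.13 M

From the Nernst equation, log Q = n(E° − E)/0.0592 = 2(1.61 − 1.527)/0.0592 = 2.804, so Q = 637.
With Q = [Zn²⁺]/[Hg²⁺] and the known concentrations, [Zn²⁺] in the numerator gives [Zn²⁺] = 0.13 M.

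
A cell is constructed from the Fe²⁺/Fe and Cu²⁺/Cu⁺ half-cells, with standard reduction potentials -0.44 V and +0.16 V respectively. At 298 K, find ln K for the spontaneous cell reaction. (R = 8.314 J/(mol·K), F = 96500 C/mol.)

ln K = 46.7

E°_cell = +0.16 − (-0.44) = 0.60 V, with n = 2 electrons transferred.
At equilibrium E = 0, so the Nernst equation gives ln K = nFE°/RT = (2)(96500)(0.60)/((8.314)(298)) = 46.74.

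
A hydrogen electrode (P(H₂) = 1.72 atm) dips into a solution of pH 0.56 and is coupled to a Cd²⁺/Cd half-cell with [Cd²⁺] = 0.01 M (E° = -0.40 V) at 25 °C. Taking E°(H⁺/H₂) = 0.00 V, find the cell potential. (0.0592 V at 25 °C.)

0.42 V

The hydrogen couple is the cathode, so E°_cell = 0.40 V; n = 2.
[H⁺] = 10^(−0.56) = 0.28 M, and Q = [Cd²⁺]·P(H₂) / [H⁺]^2 = 0.227.
E = E° − (0.0592/2) log Q = 0.40 − (0.0592/2)(-0.644) = 0.419 V.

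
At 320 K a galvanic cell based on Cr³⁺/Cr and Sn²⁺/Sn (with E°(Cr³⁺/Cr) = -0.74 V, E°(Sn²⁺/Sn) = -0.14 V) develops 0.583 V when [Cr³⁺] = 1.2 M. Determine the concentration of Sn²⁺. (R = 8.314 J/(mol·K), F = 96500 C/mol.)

0.33 M

From the Nernst equation, ln Q = nF(E° − E)/RT = 6×96500×(0.60 − 0.583)/(8.314×320) = 3.700, so Q = 40.4.
With Q = [Cr³⁺]^2/[Sn²⁺]^3 and the known concentrations, [Sn²⁺]^3 in the denominator gives [Sn²⁺] = 0.33 M.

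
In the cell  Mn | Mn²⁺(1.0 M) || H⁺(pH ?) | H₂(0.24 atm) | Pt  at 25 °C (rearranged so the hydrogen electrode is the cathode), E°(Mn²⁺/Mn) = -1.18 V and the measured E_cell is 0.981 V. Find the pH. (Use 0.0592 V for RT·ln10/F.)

E°_cell = 1.18 V and n = 2.
log Q = n(E° − E)/0.0592 = 2×(1.18 − 0.981)/0.0592 = 6.723.
With Q = [Mn²⁺]·P(H₂) / [H⁺]^2, solving for [H⁺] gives log[H⁺] = -3.671, so pH = 3.67.

pH = 3.67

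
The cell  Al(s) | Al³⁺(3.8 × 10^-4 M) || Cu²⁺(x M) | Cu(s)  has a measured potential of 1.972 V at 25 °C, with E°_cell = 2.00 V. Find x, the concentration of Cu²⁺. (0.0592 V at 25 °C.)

From the Nernst equation, log Q = n(E° − E)/0.0592 = 6(2.00 − 1.972)/0.0592 = 2.838, so Q = 688.
With Q = [Al³⁺]^2/[Cu²⁺]^3 and the known concentrations, [Cu²⁺]^3 in the denominator gives [Cu²⁺] = 5.9 × 10^-4 M.

5.9 × 10^-4 M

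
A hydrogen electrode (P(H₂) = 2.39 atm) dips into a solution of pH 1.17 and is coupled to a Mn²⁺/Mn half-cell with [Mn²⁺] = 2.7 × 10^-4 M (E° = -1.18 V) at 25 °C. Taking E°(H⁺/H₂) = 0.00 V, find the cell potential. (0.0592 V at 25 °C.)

The hydrogen couple is the cathode, so E°_cell = 1.18 V; n = 2.
[H⁺] = 10^(−1.17) = 0.068 M, and Q = [Mn²⁺]·P(H₂) / [H⁺]^2 = 0.141.
E = E° − (0.0592/2) log Q = 1.18 − (0.0592/2)(-0.850) = 1.205 V.

1.21 V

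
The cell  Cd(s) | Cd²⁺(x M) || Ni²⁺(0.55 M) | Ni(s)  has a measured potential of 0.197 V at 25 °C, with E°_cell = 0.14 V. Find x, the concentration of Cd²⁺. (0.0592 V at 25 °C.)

0.0065 M

From the Nernst equation, log Q = n(E° − E)/0.0592 = 2(0.14 − 0.197)/0.0592 = -1.926, so Q = 0.0119.
With Q = [Cd²⁺]/[Ni²⁺] and the known concentrations, [Cd²⁺] in the numerator gives [Cd²⁺] = 0.0065 M.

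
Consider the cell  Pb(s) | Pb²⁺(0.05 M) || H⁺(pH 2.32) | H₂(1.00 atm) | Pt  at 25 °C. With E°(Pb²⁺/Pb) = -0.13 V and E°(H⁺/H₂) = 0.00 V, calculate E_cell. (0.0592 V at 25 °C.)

0.031 V

The hydrogen couple is the cathode, so E°_cell = 0.13 V; n = 2.
[H⁺] = 10^(−2.32) = 0.0048 M, and Q = [Pb²⁺]·P(H₂) / [H⁺]^2 = 2180.
E = E° − (0.0592/2) log Q = 0.13 − (0.0592/2)(3.339) = 0.031 V.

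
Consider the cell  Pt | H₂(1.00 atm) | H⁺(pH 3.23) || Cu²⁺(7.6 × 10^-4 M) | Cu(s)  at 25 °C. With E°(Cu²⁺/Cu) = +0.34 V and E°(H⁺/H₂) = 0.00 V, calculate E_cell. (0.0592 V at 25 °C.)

The Cu²⁺/Cu couple is the cathode, so E°_cell = 0.34 V; n = 2.
[H⁺] = 10^(−3.23) = 5.9 × 10^-4 M, and Q = [H⁺]^2 / ([Cu²⁺]·P(H₂)) = 4.56 × 10^-4.
E = E° − (0.0592/2) log Q = 0.34 − (0.0592/2)(-3.341) = 0.439 V.

0.44 V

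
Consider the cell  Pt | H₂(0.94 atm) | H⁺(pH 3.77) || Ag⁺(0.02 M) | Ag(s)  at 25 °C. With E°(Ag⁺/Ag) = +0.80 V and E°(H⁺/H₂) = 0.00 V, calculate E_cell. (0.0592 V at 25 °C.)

0.92 V

The Ag⁺/Ag couple is the cathode, so E°_cell = 0.80 V; n = 2.
[H⁺] = 10^(−3.77) = 1.7 × 10^-4 M, and Q = [H⁺]^2 / ([Ag⁺]^2·P(H₂)) = 7.67 × 10^-5.
E = E° − (0.0592/2) log Q = 0.80 − (0.0592/2)(-4.115) = 0.922 V.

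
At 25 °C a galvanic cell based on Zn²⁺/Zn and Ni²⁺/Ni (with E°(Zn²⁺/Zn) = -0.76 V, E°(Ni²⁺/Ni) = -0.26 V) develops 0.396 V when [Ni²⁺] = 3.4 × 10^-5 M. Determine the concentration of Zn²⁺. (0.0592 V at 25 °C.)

From the Nernst equation, log Q = n(E° − E)/0.0592 = 2(0.50 − 0.396)/0.0592 = 3.514, so Q = 3260.
With Q = [Zn²⁺]/[Ni²⁺] and the known concentrations, [Zn²⁺] in the numerator gives [Zn²⁺] = 0.11 M.

0.11 M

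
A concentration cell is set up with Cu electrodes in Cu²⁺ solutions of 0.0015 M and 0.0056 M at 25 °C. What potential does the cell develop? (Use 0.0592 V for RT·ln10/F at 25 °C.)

Both half-cells are Cu²⁺/Cu, so E°_cell = 0. The concentrated side is the cathode; the cell reaction moves Cu²⁺ from high to low concentration with n = 2.
Q = [Cu²⁺]_dilute/[Cu²⁺]_conc = 0.0015/0.0056 = 0.268.
E = 0 − (0.0592/2) log Q = −(0.0592/2)(-0.572) = 0.0169 V.

0.017 V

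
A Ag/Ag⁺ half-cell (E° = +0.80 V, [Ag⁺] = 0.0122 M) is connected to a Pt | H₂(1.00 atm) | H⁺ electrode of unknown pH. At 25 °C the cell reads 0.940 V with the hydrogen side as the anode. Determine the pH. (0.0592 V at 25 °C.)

E°_cell = 0.80 V and n = 2.
log Q = n(E° − E)/0.0592 = 2×(0.80 − 0.940)/0.0592 = -4.730.
With Q = [H⁺]^2 / ([Ag⁺]^2·P(H₂)), solving for [H⁺] gives log[H⁺] = -4.279, so pH = 4.28.

pH = 4.28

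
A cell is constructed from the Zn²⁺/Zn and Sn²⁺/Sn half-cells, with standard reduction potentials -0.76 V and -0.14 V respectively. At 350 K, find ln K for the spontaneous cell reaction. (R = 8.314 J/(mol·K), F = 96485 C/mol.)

ln K = 41.1

E°_cell = -0.14 − (-0.76) = 0.62 V, with n = 2 electrons transferred.
At equilibrium E = 0, so the Nernst equation gives ln K = nFE°/RT = (2)(96485)(0.62)/((8.314)(350)) = 41.12.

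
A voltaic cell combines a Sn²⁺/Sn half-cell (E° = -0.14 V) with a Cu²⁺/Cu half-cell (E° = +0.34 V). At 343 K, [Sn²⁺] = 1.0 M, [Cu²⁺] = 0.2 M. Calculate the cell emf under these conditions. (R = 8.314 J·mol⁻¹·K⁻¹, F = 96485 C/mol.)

The Cu²⁺/Cu couple has the higher reduction potential and acts as the cathode, so E°_cell = +0.34 − (-0.14) = 0.48 V.
Balancing electrons gives n = 2; the reaction quotient is Q = [Sn²⁺]/[Cu²⁺] = 5.00.
E = E° − (RT/nF) ln Q = 0.48 − (8.314×343)/(2×96485) × (1.609) = 0.480 − 0.024 = 0.456 V.

0.456 V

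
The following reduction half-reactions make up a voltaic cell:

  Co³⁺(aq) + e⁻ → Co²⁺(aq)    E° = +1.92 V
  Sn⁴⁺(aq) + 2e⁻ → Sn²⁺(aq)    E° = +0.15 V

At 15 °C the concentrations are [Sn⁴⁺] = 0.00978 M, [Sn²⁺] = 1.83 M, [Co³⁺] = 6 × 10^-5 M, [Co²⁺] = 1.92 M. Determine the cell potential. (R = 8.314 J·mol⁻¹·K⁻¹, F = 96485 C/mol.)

1.58 V

The Co³⁺/Co²⁺ couple has the higher reduction potential and acts as the cathode, so E°_cell = +1.92 − (+0.15) = 1.77 V.
Balancing electrons gives n = 2; the reaction quotient is Q = [Sn⁴⁺]·[Co²⁺]^2/([Sn²⁺]·[Co³⁺]^2) = 5.47 × 10^6.
E = E° − (RT/nF) ln Q = 1.77 − (8.314×288)/(2×96485) × (15.515) = 1.770 − 0.193 = 1.577 V.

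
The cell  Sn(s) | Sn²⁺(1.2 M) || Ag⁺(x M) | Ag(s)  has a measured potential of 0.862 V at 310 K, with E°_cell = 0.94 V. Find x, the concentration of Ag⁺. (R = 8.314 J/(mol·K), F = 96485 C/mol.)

0.059 M

From the Nernst equation, ln Q = nF(E° − E)/RT = 2×96485×(0.94 − 0.862)/(8.314×310) = 5.840, so Q = 344.
With Q = [Sn²⁺]/[Ag⁺]^2 and the known concentrations, [Ag⁺]^2 in the denominator gives [Ag⁺] = 0.059 M.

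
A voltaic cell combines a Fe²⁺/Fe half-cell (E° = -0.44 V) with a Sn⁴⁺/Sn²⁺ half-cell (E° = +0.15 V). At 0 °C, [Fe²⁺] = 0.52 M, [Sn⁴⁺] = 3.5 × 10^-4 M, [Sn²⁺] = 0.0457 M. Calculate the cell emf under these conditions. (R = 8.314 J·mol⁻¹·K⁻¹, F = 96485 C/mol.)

The Sn⁴⁺/Sn²⁺ couple has the higher reduction potential and acts as the cathode, so E°_cell = +0.15 − (-0.44) = 0.59 V.
Balancing electrons gives n = 2; the reaction quotient is Q = [Fe²⁺]·[Sn²⁺]/[Sn⁴⁺] = 67.9.
E = E° − (RT/nF) ln Q = 0.59 − (8.314×273)/(2×96485) × (4.218) = 0.590 − 0.050 = 0.540 V.

0.540 V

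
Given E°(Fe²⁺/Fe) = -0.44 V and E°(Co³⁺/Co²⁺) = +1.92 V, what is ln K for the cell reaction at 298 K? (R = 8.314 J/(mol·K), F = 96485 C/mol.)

ln K = 183.8

E°_cell = +1.92 − (-0.44) = 2.36 V, with n = 2 electrons transferred.
At equilibrium E = 0, so the Nernst equation gives ln K = nFE°/RT = (2)(96485)(2.36)/((8.314)(298)) = 183.81.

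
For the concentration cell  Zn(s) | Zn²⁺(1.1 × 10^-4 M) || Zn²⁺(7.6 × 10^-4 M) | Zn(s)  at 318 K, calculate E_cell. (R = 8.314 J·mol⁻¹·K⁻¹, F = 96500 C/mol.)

Both half-cells are Zn²⁺/Zn, so E°_cell = 0. The concentrated side is the cathode; the cell reaction moves Zn²⁺ from high to low concentration with n = 2.
Q = [Zn²⁺]_dilute/[Zn²⁺]_conc = 1.1 × 10^-4/7.6 × 10^-4 = 0.145.
E = 0 − (RT/nF) ln Q = −((8.314×318)/(2×96500))(-1.933) = 0.0265 V.

0.026 V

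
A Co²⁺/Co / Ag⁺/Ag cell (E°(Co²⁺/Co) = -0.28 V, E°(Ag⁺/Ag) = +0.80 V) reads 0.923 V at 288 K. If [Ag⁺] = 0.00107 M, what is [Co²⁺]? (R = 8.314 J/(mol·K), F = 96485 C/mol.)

From the Nernst equation, ln Q = nF(E° − E)/RT = 2×96485×(1.08 − 0.923)/(8.314×288) = 12.653, so Q = 3.13 × 10^5.
With Q = [Co²⁺]/[Ag⁺]^2 and the known concentrations, [Co²⁺] in the numerator gives [Co²⁺] = 0.36 M.

0.36 M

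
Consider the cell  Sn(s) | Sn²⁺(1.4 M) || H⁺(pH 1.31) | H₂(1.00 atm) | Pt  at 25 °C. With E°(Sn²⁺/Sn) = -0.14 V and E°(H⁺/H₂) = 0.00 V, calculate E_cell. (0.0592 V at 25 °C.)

The hydrogen couple is the cathode, so E°_cell = 0.14 V; n = 2.
[H⁺] = 10^(−1.31) = 0.049 M, and Q = [Sn²⁺]·P(H₂) / [H⁺]^2 = 584.
E = E° − (0.0592/2) log Q = 0.14 − (0.0592/2)(2.766) = 0.058 V.

0.058 V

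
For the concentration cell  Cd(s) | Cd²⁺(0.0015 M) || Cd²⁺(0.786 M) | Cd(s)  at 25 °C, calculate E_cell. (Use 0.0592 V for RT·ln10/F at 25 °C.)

Both half-cells are Cd²⁺/Cd, so E°_cell = 0. The concentrated side is the cathode; the cell reaction moves Cd²⁺ from high to low concentration with n = 2.
Q = [Cd²⁺]_dilute/[Cd²⁺]_conc = 0.0015/0.786 = 0.00191.
E = 0 − (0.0592/2) log Q = −(0.0592/2)(-2.719) = 0.0805 V.

0.080 V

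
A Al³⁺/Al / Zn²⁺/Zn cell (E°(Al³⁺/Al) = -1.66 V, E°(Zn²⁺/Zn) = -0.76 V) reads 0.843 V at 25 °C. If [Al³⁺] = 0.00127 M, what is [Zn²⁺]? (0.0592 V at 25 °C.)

1.4 × 10^-4 M

From the Nernst equation, log Q = n(E° − E)/0.0592 = 6(0.90 − 0.843)/0.0592 = 5.777, so Q = 5.98 × 10^5.
With Q = [Al³⁺]^2/[Zn²⁺]^3 and the known concentrations, [Zn²⁺]^3 in the denominator gives [Zn²⁺] = 1.4 × 10^-4 M.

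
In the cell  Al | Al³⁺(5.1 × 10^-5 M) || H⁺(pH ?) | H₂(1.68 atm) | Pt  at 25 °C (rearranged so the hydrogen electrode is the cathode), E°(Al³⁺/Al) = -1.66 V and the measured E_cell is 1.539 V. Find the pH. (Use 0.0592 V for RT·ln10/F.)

pH = 3.36

E°_cell = 1.66 V and n = 6.
log Q = n(E° − E)/0.0592 = 6×(1.66 − 1.539)/0.0592 = 12.264.
With Q = [Al³⁺]^2·P(H₂)^3 / [H⁺]^6, solving for [H⁺] gives log[H⁺] = -3.362, so pH = 3.36.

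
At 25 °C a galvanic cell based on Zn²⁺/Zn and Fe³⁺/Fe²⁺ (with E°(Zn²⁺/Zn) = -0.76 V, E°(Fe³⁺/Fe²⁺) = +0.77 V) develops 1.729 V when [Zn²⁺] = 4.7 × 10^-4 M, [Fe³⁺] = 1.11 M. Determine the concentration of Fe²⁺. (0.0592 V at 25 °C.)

From the Nernst equation, log Q = n(E° − E)/0.0592 = 2(1.53 − 1.729)/0.0592 = -6.723, so Q = 1.89 × 10^-7.
With Q = [Zn²⁺]·[Fe²⁺]^2/[Fe³⁺]^2 and the known concentrations, [Fe²⁺]^2 in the numerator gives [Fe²⁺] = 0.022 M.

0.022 M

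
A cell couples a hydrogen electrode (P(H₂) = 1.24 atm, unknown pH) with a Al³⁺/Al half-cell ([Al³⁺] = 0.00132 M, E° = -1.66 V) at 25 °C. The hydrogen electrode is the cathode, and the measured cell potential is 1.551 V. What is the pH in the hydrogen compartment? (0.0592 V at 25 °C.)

pH = 2.75

E°_cell = 1.66 V and n = 6.
log Q = n(E° − E)/0.0592 = 6×(1.66 − 1.551)/0.0592 = 11.047.
With Q = [Al³⁺]^2·P(H₂)^3 / [H⁺]^6, solving for [H⁺] gives log[H⁺] = -2.754, so pH = 2.75.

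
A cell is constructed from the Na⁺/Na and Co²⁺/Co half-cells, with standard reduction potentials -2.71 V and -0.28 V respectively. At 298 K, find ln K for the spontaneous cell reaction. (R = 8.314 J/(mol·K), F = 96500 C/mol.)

ln K = 189.3

E°_cell = -0.28 − (-2.71) = 2.43 V, with n = 2 electrons transferred.
At equilibrium E = 0, so the Nernst equation gives ln K = nFE°/RT = (2)(96500)(2.43)/((8.314)(298)) = 189.29.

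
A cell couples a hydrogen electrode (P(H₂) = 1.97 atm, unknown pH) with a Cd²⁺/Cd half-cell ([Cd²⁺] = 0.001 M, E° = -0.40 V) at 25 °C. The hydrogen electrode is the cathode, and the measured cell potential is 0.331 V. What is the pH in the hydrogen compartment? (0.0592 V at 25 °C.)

E°_cell = 0.40 V and n = 2.
log Q = n(E° − E)/0.0592 = 2×(0.40 − 0.331)/0.0592 = 2.331.
With Q = [Cd²⁺]·P(H₂) / [H⁺]^2, solving for [H⁺] gives log[H⁺] = -2.518, so pH = 2.52.

pH = 2.52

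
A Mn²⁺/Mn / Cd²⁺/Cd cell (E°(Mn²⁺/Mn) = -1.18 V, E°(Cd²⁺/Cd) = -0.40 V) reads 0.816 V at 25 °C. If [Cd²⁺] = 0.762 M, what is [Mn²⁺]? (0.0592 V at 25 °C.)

From the Nernst equation, log Q = n(E° − E)/0.0592 = 2(0.78 − 0.816)/0.0592 = -1.216, so Q = 0.0608.
With Q = [Mn²⁺]/[Cd²⁺] and the known concentrations, [Mn²⁺] in the numerator gives [Mn²⁺] = 0.046 M.

0.046 M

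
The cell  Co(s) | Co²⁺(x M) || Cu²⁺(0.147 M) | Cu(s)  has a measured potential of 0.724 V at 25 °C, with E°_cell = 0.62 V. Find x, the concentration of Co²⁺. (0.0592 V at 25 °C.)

4.5 × 10^-5 M

From the Nernst equation, log Q = n(E° − E)/0.0592 = 2(0.62 − 0.724)/0.0592 = -3.514, so Q = 3.07 × 10^-4.
With Q = [Co²⁺]/[Cu²⁺] and the known concentrations, [Co²⁺] in the numerator gives [Co²⁺] = 4.5 × 10^-5 M.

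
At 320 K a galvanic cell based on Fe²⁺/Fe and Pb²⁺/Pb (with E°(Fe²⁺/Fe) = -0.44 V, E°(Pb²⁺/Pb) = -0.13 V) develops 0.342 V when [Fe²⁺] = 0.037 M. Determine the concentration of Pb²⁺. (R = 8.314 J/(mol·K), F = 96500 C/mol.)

From the Nernst equation, ln Q = nF(E° − E)/RT = 2×96500×(0.31 − 0.342)/(8.314×320) = -2.321, so Q = 0.0981.
With Q = [Fe²⁺]/[Pb²⁺] and the known concentrations, [Pb²⁺] in the denominator gives [Pb²⁺] = 0.38 M.

0.38 M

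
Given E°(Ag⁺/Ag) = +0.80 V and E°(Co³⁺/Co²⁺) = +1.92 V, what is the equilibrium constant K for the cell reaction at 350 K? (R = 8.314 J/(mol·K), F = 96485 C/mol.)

1.3 × 10^16

E°_cell = +1.92 − (+0.80) = 1.12 V, with n = 1 electron transferred.
At equilibrium E = 0, so the Nernst equation gives ln K = nFE°/RT = (1)(96485)(1.12)/((8.314)(350)) = 37.14.
K = e^37.14 = 1.3 × 10^16.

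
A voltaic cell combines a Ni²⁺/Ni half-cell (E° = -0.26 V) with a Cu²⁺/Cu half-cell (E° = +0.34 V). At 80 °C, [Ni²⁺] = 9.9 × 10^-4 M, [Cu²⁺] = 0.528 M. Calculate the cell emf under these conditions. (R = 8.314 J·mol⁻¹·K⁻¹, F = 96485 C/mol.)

0.695 V

The Cu²⁺/Cu couple has the higher reduction potential and acts as the cathode, so E°_cell = +0.34 − (-0.26) = 0.60 V.
Balancing electrons gives n = 2; the reaction quotient is Q = [Ni²⁺]/[Cu²⁺] = 0.00188.
E = E° − (RT/nF) ln Q = 0.60 − (8.314×353)/(2×96485) × (-6.279) = 0.600 + 0.095 = 0.695 V.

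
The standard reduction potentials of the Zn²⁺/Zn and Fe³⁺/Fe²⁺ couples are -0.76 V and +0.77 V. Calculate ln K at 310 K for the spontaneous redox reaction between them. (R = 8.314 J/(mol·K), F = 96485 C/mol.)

ln K = 114.6

E°_cell = +0.77 − (-0.76) = 1.53 V, with n = 2 electrons transferred.
At equilibrium E = 0, so the Nernst equation gives ln K = nFE°/RT = (2)(96485)(1.53)/((8.314)(310)) = 114.55.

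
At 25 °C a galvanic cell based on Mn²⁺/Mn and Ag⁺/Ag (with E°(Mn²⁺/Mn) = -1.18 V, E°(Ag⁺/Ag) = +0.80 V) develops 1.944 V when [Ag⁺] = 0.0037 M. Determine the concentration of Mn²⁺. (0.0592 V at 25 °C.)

2.3 × 10^-4 M

From the Nernst equation, log Q = n(E° − E)/0.0592 = 2(1.98 − 1.944)/0.0592 = 1.216, so Q = 16.5.
With Q = [Mn²⁺]/[Ag⁺]^2 and the known concentrations, [Mn²⁺] in the numerator gives [Mn²⁺] = 2.3 × 10^-4 M.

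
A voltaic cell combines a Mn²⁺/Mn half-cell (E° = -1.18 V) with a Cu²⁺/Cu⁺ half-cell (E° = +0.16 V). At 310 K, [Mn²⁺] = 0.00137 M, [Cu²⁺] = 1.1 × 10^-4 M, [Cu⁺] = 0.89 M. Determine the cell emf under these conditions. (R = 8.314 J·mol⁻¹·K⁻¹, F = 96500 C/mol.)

The Cu²⁺/Cu⁺ couple has the higher reduction potential and acts as the cathode, so E°_cell = +0.16 − (-1.18) = 1.34 V.
Balancing electrons gives n = 2; the reaction quotient is Q = [Mn²⁺]·[Cu⁺]^2/[Cu²⁺]^2 = 8.97 × 10^4.
E = E° − (RT/nF) ln Q = 1.34 − (8.314×310)/(2×96500) × (11.404) = 1.340 − 0.152 = 1.188 V.

1.19 V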